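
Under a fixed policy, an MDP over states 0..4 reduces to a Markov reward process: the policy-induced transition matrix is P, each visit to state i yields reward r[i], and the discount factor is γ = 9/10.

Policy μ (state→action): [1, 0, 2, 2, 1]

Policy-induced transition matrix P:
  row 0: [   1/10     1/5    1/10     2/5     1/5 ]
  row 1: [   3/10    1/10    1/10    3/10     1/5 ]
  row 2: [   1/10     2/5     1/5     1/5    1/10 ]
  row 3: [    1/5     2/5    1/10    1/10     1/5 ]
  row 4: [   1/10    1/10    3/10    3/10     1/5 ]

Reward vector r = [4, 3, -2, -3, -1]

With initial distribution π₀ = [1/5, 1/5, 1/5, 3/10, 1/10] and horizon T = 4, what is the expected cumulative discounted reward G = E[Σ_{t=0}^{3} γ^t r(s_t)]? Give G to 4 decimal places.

G = 0.5203

t=0: π = [0.2000, 0.2000, 0.2000, 0.3000, 0.1000], E[r] = 0.0000, γ^t·E[r] = 0.000000, running G = 0.000000
t=1: π = [0.1700, 0.2700, 0.1400, 0.2400, 0.1800], E[r] = 0.3100, γ^t·E[r] = 0.279000, running G = 0.279000
t=2: π = [0.1780, 0.2310, 0.1500, 0.2550, 0.1860], E[r] = 0.1540, γ^t·E[r] = 0.124740, running G = 0.403740
t=3: π = [0.1717, 0.2393, 0.1522, 0.2518, 0.1850], E[r] = 0.1599, γ^t·E[r] = 0.116567, running G = 0.520307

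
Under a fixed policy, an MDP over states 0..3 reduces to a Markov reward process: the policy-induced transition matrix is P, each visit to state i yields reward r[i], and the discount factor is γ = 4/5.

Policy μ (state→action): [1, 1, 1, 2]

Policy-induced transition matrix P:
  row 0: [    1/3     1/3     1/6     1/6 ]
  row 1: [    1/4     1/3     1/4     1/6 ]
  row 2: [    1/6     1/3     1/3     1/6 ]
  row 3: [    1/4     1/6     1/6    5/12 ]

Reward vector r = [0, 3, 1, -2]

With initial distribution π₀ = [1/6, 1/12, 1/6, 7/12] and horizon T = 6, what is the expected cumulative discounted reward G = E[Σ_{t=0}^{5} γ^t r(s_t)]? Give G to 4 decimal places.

t=0: π = [0.1667, 0.0833, 0.1667, 0.5833], E[r] = -0.7500, γ^t·E[r] = -0.750000, running G = -0.750000
t=1: π = [0.2500, 0.2361, 0.2014, 0.3125], E[r] = 0.2847, γ^t·E[r] = 0.227778, running G = -0.522222
t=2: π = [0.2541, 0.2813, 0.2199, 0.2448], E[r] = 0.5741, γ^t·E[r] = 0.367407, running G = -0.154815
t=3: π = [0.2528, 0.2925, 0.2268, 0.2279], E[r] = 0.6486, γ^t·E[r] = 0.332099, running G = 0.177284
t=4: π = [0.2522, 0.2954, 0.2288, 0.2236], E[r] = 0.6676, γ^t·E[r] = 0.273465, running G = 0.450749
t=5: π = [0.2519, 0.2961, 0.2294, 0.2226], E[r] = 0.6725, γ^t·E[r] = 0.220349, running G = 0.671098

G = 0.6711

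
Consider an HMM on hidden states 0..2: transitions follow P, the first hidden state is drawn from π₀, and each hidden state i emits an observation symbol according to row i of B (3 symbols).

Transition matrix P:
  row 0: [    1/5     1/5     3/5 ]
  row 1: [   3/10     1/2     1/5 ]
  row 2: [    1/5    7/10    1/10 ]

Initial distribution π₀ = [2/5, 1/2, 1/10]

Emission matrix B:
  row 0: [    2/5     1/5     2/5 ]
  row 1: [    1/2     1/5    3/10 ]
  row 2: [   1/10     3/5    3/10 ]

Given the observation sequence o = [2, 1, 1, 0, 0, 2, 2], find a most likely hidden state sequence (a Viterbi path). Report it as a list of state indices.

path = [0, 2, 1, 1, 1, 1, 1]

t=0: δ = [1.600e-01, 1.500e-01, 3.000e-02]  (obs o_0=2)
t=1: δ = [9.000e-03, 1.500e-02, 5.760e-02]  ψ = [1, 1, 0]  (obs o_1=1)
t=2: δ = [2.304e-03, 8.064e-03, 3.456e-03]  ψ = [2, 2, 2]  (obs o_2=1)
t=3: δ = [9.677e-04, 2.016e-03, 1.613e-04]  ψ = [1, 1, 1]  (obs o_3=0)
t=4: δ = [2.419e-04, 5.040e-04, 5.806e-05]  ψ = [1, 1, 0]  (obs o_4=0)
t=5: δ = [6.048e-05, 7.560e-05, 4.355e-05]  ψ = [1, 1, 0]  (obs o_5=2)
t=6: δ = [9.072e-06, 1.134e-05, 1.089e-05]  ψ = [1, 1, 0]  (obs o_6=2)
backtrack: best end state = 1; path = [0, 2, 1, 1, 1, 1, 1]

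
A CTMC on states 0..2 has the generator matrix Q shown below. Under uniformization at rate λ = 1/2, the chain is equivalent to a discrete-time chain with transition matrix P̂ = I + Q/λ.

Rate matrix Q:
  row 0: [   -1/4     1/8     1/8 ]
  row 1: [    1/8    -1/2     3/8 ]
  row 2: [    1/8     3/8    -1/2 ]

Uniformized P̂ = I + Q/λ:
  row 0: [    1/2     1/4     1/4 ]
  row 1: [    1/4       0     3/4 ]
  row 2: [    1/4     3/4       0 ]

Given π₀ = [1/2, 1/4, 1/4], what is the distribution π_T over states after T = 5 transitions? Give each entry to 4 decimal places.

π = [0.3335, 0.3333, 0.3333]

t=0: π = [0.5000, 0.2500, 0.2500]
t=1: π = [0.3750, 0.3125, 0.3125]
t=2: π = [0.3438, 0.3281, 0.3281]
t=3: π = [0.3359, 0.3320, 0.3320]
t=4: π = [0.3340, 0.3330, 0.3330]
t=5: π = [0.3335, 0.3333, 0.3333]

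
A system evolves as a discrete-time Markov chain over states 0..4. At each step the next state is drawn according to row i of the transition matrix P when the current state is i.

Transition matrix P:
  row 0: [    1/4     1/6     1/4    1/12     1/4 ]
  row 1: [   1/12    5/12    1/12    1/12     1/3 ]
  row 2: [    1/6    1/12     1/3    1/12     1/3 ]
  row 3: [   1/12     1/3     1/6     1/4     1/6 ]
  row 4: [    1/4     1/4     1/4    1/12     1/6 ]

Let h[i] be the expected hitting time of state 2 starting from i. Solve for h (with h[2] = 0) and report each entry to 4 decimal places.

h = [5.0914, 6.2326, 0.0000, 5.8200, 5.1792]

First-step conditioning: h[2] = 0; for i ≠ 2, h[i] = 1 + Σ_k P[i][k]·h[k].
  h[0] = 1 + 1/4·h[0] + 1/6·h[1] + 1/12·h[3] + 1/4·h[4]
  h[1] = 1 + 1/12·h[0] + 5/12·h[1] + 1/12·h[3] + 1/3·h[4]
  h[3] = 1 + 1/12·h[0] + 1/3·h[1] + 1/4·h[3] + 1/6·h[4]
  h[4] = 1 + 1/4·h[0] + 1/4·h[1] + 1/12·h[3] + 1/6·h[4]
Solving the 4×4 linear system over states ≠ 2 gives exactly h = [6960/1367, 8520/1367, 0, 7956/1367, 7080/1367] (h[2] = 0 is the target).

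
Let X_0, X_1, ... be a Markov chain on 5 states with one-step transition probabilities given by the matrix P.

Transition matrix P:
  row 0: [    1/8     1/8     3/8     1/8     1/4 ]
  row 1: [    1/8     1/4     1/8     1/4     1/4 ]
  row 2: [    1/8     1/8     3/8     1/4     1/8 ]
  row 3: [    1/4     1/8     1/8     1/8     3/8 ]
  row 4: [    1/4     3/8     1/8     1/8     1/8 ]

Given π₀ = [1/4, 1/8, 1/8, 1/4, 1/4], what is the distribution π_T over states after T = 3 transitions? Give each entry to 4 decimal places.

t=0: π = [0.2500, 0.1250, 0.1250, 0.2500, 0.2500]
t=1: π = [0.1875, 0.2031, 0.2188, 0.1563, 0.2344]
t=2: π = [0.1738, 0.2090, 0.2266, 0.1777, 0.2129]
t=3: π = [0.1738, 0.2043, 0.2251, 0.1794, 0.2173]

π = [0.1738, 0.2043, 0.2251, 0.1794, 0.2173]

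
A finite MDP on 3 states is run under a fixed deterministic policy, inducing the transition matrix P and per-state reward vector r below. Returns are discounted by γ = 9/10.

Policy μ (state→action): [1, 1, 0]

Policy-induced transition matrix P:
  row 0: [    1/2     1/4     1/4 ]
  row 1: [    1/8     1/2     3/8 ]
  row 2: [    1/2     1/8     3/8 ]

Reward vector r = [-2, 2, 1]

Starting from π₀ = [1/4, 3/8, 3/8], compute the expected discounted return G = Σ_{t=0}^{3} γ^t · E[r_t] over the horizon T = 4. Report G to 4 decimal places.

G = 0.9848

t=0: π = [0.2500, 0.3750, 0.3750], E[r] = 0.6250, γ^t·E[r] = 0.625000, running G = 0.625000
t=1: π = [0.3594, 0.2969, 0.3438], E[r] = 0.2188, γ^t·E[r] = 0.196875, running G = 0.821875
t=2: π = [0.3887, 0.2813, 0.3301], E[r] = 0.1152, γ^t·E[r] = 0.093340, running G = 0.915215
t=3: π = [0.3945, 0.2791, 0.3264], E[r] = 0.0955, γ^t·E[r] = 0.069590, running G = 0.984804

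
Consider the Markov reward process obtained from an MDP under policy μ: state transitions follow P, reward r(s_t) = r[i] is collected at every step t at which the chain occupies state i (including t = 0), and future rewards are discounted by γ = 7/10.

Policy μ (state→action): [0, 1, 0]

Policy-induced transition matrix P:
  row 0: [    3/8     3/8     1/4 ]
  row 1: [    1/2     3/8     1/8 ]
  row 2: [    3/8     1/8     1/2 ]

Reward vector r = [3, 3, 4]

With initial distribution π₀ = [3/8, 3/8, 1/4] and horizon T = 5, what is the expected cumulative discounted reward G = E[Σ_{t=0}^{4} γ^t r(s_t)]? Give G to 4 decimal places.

G = 9.0551

t=0: π = [0.3750, 0.3750, 0.2500], E[r] = 3.2500, γ^t·E[r] = 3.250000, running G = 3.250000
t=1: π = [0.4219, 0.3125, 0.2656], E[r] = 3.2656, γ^t·E[r] = 2.285938, running G = 5.535938
t=2: π = [0.4141, 0.3086, 0.2773], E[r] = 3.2773, γ^t·E[r] = 1.605898, running G = 7.141836
t=3: π = [0.4136, 0.3057, 0.2808], E[r] = 3.2808, γ^t·E[r] = 1.125301, running G = 8.267137
t=4: π = [0.4132, 0.3048, 0.2820], E[r] = 3.2820, γ^t·E[r] = 0.788004, running G = 9.055141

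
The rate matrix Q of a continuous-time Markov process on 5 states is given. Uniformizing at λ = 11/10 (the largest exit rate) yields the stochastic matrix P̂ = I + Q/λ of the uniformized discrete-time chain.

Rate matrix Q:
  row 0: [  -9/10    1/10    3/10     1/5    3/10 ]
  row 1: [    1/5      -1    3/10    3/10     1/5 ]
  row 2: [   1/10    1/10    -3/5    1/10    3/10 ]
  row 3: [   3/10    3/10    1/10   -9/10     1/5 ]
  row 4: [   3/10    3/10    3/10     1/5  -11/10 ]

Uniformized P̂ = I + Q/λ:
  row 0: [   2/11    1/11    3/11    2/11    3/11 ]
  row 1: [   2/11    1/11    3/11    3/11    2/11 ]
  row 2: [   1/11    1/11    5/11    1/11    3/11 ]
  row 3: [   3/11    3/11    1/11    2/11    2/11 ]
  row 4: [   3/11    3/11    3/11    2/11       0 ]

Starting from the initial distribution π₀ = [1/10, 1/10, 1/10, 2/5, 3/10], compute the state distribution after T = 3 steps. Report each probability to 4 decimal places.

π = [0.1908, 0.1597, 0.2905, 0.1701, 0.1889]

t=0: π = [0.1000, 0.1000, 0.1000, 0.4000, 0.3000]
t=1: π = [0.2364, 0.2182, 0.2182, 0.1818, 0.1455]
t=2: π = [0.1917, 0.1504, 0.2793, 0.1818, 0.1967]
t=3: π = [0.1908, 0.1597, 0.2905, 0.1701, 0.1889]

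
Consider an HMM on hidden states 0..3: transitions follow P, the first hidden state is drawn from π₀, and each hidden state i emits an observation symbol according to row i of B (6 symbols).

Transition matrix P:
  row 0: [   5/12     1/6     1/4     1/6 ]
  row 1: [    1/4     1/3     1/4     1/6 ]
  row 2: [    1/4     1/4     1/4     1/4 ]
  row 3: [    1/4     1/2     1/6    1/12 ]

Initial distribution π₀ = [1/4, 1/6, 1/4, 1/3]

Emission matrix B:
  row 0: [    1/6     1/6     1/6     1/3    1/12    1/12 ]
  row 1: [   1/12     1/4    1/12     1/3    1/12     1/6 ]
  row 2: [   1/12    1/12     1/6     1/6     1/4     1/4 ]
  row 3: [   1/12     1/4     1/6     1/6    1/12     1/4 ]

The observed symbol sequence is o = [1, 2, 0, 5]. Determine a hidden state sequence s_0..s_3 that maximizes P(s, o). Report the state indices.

t=0: δ = [4.167e-02, 4.167e-02, 2.083e-02, 8.333e-02]  (obs o_0=1)
t=1: δ = [3.472e-03, 3.472e-03, 2.315e-03, 1.157e-03]  ψ = [3, 3, 3, 0]  (obs o_1=2)
t=2: δ = [2.411e-04, 9.645e-05, 7.234e-05, 4.823e-05]  ψ = [0, 1, 0, 0]  (obs o_2=0)
t=3: δ = [8.372e-06, 6.698e-06, 1.507e-05, 1.005e-05]  ψ = [0, 0, 0, 0]  (obs o_3=5)
backtrack: best end state = 2; path = [3, 0, 0, 2]

path = [3, 0, 0, 2]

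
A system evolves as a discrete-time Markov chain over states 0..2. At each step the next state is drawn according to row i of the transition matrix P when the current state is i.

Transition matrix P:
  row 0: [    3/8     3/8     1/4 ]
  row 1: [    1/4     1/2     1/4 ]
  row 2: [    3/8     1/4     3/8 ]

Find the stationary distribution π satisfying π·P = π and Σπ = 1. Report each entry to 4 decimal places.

Balance equations π_j = Σ_i π_i·P[i][j]:
  π_0 = 3/8·π_0 + 1/4·π_1 + 3/8·π_2
  π_1 = 3/8·π_0 + 1/2·π_1 + 1/4·π_2
  normalize: π_0 + π_1 + π_2 = 1
Solving the linear system gives exactly π = [16/49, 19/49, 2/7].

π = [0.3265, 0.3878, 0.2857]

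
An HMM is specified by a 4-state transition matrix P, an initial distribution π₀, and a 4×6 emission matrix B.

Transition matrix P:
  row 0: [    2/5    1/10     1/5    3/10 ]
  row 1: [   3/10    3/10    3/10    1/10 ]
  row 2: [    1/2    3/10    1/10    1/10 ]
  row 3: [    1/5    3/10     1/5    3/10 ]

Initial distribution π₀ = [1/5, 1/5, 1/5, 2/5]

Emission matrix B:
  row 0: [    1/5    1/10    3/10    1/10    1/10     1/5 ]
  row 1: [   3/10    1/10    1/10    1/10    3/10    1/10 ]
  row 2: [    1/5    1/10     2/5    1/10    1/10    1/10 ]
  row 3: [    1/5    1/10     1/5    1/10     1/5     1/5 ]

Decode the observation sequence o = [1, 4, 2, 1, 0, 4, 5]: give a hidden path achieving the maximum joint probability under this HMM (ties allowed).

path = [3, 1, 2, 0, 3, 1, 0]

t=0: δ = [2.000e-02, 2.000e-02, 2.000e-02, 4.000e-02]  (obs o_0=1)
t=1: δ = [1.000e-03, 3.600e-03, 8.000e-04, 2.400e-03]  ψ = [2, 3, 3, 3]  (obs o_1=4)
t=2: δ = [3.240e-04, 1.080e-04, 4.320e-04, 1.440e-04]  ψ = [1, 1, 1, 3]  (obs o_2=2)
t=3: δ = [2.160e-05, 1.296e-05, 6.480e-06, 9.720e-06]  ψ = [2, 2, 0, 0]  (obs o_3=1)
t=4: δ = [1.728e-06, 1.166e-06, 8.640e-07, 1.296e-06]  ψ = [0, 1, 0, 0]  (obs o_4=0)
t=5: δ = [6.912e-08, 1.166e-07, 3.499e-08, 1.037e-07]  ψ = [0, 3, 1, 0]  (obs o_5=4)
t=6: δ = [6.998e-09, 3.499e-09, 3.499e-09, 6.221e-09]  ψ = [1, 1, 1, 3]  (obs o_6=5)
backtrack: best end state = 0; path = [3, 1, 2, 0, 3, 1, 0]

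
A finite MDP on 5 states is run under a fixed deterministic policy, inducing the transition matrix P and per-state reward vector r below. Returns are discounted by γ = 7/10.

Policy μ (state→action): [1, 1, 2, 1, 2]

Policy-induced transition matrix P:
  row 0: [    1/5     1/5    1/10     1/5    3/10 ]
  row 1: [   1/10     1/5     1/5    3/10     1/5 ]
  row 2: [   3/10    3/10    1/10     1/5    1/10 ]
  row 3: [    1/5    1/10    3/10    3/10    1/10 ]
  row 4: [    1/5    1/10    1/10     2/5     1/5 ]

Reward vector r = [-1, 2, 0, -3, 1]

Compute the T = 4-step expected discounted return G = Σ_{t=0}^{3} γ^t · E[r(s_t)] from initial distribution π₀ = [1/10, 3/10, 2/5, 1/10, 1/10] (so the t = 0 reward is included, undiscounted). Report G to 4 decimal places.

G = -0.4023

t=0: π = [0.1000, 0.3000, 0.4000, 0.1000, 0.1000], E[r] = 0.3000, γ^t·E[r] = 0.300000, running G = 0.300000
t=1: π = [0.2100, 0.2200, 0.1500, 0.2600, 0.1600], E[r] = -0.3900, γ^t·E[r] = -0.273000, running G = 0.027000
t=2: π = [0.1930, 0.1730, 0.1740, 0.2800, 0.1800], E[r] = -0.5070, γ^t·E[r] = -0.248430, running G = -0.221430
t=3: π = [0.2001, 0.1714, 0.1733, 0.2813, 0.1739], E[r] = -0.5273, γ^t·E[r] = -0.180864, running G = -0.402294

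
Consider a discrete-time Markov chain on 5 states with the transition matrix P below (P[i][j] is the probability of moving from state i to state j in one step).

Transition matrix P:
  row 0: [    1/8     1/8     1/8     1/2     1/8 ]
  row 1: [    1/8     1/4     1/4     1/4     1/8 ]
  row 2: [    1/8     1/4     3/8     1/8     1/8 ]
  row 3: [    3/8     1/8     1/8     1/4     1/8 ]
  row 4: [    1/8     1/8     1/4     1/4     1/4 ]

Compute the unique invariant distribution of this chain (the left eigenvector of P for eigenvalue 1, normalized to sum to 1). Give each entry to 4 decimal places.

Balance equations π_j = Σ_i π_i·P[i][j]:
  π_0 = 1/8·π_0 + 1/8·π_1 + 1/8·π_2 + 3/8·π_3 + 1/8·π_4
  π_1 = 1/8·π_0 + 1/4·π_1 + 1/4·π_2 + 1/8·π_3 + 1/8·π_4
  π_2 = 1/8·π_0 + 1/4·π_1 + 3/8·π_2 + 1/8·π_3 + 1/4·π_4
  π_3 = 1/2·π_0 + 1/4·π_1 + 1/8·π_2 + 1/4·π_3 + 1/4·π_4
  normalize: π_0 + π_1 + π_2 + π_3 + π_4 = 1
Solving the linear system gives exactly π = [79/410, 50/287, 9/41, 111/410, 1/7].

π = [0.1927, 0.1742, 0.2195, 0.2707, 0.1429]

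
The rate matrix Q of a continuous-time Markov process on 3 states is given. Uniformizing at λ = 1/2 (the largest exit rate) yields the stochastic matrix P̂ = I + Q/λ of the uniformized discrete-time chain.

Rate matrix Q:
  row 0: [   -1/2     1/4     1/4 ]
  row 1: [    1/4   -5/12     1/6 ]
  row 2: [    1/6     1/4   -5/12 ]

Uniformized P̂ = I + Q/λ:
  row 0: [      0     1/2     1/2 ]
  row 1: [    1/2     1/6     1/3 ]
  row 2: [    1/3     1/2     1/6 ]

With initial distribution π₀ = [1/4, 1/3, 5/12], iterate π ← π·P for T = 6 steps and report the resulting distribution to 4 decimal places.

t=0: π = [0.2500, 0.3333, 0.4167]
t=1: π = [0.3056, 0.3889, 0.3056]
t=2: π = [0.2963, 0.3704, 0.3333]
t=3: π = [0.2963, 0.3765, 0.3272]
t=4: π = [0.2973, 0.3745, 0.3282]
t=5: π = [0.2966, 0.3752, 0.3282]
t=6: π = [0.2970, 0.3749, 0.3281]

π = [0.2970, 0.3749, 0.3281]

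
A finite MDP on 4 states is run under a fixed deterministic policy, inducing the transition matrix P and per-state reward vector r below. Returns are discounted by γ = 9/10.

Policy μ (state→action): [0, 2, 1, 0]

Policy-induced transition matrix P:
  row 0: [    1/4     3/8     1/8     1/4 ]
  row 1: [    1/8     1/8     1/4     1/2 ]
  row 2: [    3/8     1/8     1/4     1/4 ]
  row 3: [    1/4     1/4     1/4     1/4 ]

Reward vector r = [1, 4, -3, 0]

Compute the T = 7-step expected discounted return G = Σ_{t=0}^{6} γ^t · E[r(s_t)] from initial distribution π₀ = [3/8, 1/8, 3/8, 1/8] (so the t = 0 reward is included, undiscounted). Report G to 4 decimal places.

G = 1.9597

t=0: π = [0.3750, 0.1250, 0.3750, 0.1250], E[r] = -0.2500, γ^t·E[r] = -0.250000, running G = -0.250000
t=1: π = [0.2813, 0.2344, 0.2031, 0.2813], E[r] = 0.6094, γ^t·E[r] = 0.548438, running G = 0.298438
t=2: π = [0.2461, 0.2305, 0.2148, 0.3086], E[r] = 0.5234, γ^t·E[r] = 0.423984, running G = 0.722422
t=3: π = [0.2480, 0.2251, 0.2192, 0.3076], E[r] = 0.4907, γ^t·E[r] = 0.357737, running G = 1.080159
t=4: π = [0.2493, 0.2255, 0.2190, 0.3063], E[r] = 0.4941, γ^t·E[r] = 0.324206, running G = 1.404364
t=5: π = [0.2492, 0.2256, 0.2188, 0.3064], E[r] = 0.4951, γ^t·E[r] = 0.292335, running G = 1.696699
t=6: π = [0.2492, 0.2256, 0.2189, 0.3064], E[r] = 0.4950, γ^t·E[r] = 0.263051, running G = 1.959750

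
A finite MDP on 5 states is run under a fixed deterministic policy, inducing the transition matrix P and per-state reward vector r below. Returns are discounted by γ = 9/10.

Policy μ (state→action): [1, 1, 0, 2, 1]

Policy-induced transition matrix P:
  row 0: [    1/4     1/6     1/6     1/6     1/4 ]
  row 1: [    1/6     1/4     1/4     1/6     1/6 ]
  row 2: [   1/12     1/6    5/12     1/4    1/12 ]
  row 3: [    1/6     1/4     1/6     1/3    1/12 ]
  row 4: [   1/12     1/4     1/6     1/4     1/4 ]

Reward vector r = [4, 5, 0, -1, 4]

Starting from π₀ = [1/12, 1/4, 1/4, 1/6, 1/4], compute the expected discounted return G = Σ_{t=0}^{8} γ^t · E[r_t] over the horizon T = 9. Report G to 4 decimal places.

G = 12.8387

t=0: π = [0.0833, 0.2500, 0.2500, 0.1667, 0.2500], E[r] = 2.4167, γ^t·E[r] = 2.416667, running G = 2.416667
t=1: π = [0.1319, 0.2222, 0.2500, 0.2361, 0.1597], E[r] = 2.0417, γ^t·E[r] = 1.837500, running G = 4.254167
t=2: π = [0.1435, 0.2182, 0.2477, 0.2402, 0.1505], E[r] = 2.0266, γ^t·E[r] = 1.641563, running G = 5.895729
t=3: π = [0.1454, 0.2174, 0.2468, 0.2399, 0.1505], E[r] = 2.0310, γ^t·E[r] = 1.480570, running G = 7.376299
t=4: π = [0.1457, 0.2173, 0.2465, 0.2398, 0.1508], E[r] = 2.0327, γ^t·E[r] = 1.333623, running G = 8.709923
t=5: π = [0.1457, 0.2173, 0.2464, 0.2397, 0.1509], E[r] = 2.0331, γ^t·E[r] = 1.200520, running G = 9.910443
t=6: π = [0.1457, 0.2173, 0.2464, 0.2397, 0.1509], E[r] = 2.0332, γ^t·E[r] = 1.080523, running G = 10.990966
t=7: π = [0.1457, 0.2173, 0.2464, 0.2397, 0.1509], E[r] = 2.0332, γ^t·E[r] = 0.972483, running G = 11.963449
t=8: π = [0.1457, 0.2173, 0.2464, 0.2397, 0.1509], E[r] = 2.0332, γ^t·E[r] = 0.875237, running G = 12.838686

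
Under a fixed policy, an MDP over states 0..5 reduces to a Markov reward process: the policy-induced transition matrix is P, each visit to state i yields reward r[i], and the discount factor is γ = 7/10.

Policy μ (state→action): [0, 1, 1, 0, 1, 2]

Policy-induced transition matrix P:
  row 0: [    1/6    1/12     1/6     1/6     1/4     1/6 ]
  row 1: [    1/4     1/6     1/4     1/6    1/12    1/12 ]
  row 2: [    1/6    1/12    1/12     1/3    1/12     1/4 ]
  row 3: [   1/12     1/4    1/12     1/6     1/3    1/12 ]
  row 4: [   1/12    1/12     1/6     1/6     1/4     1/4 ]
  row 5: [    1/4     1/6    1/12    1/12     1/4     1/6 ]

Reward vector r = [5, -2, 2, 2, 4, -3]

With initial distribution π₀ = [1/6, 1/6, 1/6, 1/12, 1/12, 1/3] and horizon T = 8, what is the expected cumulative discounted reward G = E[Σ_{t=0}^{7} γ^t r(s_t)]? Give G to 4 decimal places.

t=0: π = [0.1667, 0.1667, 0.1667, 0.0833, 0.0833, 0.3333], E[r] = 0.3333, γ^t·E[r] = 0.333333, running G = 0.333333
t=1: π = [0.1944, 0.1389, 0.1319, 0.1667, 0.2014, 0.1667], E[r] = 1.5972, γ^t·E[r] = 1.118056, running G = 1.451389
t=2: π = [0.1615, 0.1366, 0.1395, 0.1748, 0.2188, 0.1690], E[r] = 1.5307, γ^t·E[r] = 0.750029, running G = 2.201418
t=3: π = [0.1593, 0.1379, 0.1378, 0.1758, 0.2186, 0.1706], E[r] = 1.5106, γ^t·E[r] = 0.518123, running G = 2.719540
t=4: π = [0.1595, 0.1383, 0.1378, 0.1754, 0.2187, 0.1702], E[r] = 1.5115, γ^t·E[r] = 0.362904, running G = 3.082444
t=5: π = [0.1595, 0.1383, 0.1379, 0.1755, 0.2186, 0.1702], E[r] = 1.5115, γ^t·E[r] = 0.254041, running G = 3.336485
t=6: π = [0.1595, 0.1383, 0.1379, 0.1755, 0.2186, 0.1702], E[r] = 1.5115, γ^t·E[r] = 0.177827, running G = 3.514312
t=7: π = [0.1595, 0.1383, 0.1379, 0.1755, 0.2186, 0.1702], E[r] = 1.5115, γ^t·E[r] = 0.124480, running G = 3.638792

G = 3.6388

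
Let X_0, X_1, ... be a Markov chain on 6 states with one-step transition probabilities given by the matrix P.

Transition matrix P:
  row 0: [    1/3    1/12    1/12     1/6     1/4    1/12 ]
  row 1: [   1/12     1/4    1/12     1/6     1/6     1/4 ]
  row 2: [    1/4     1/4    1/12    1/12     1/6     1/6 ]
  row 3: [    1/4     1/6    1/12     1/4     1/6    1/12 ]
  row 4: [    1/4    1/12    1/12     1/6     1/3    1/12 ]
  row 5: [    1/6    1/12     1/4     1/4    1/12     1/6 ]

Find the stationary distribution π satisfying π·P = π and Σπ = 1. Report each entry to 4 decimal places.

π = [0.2360, 0.1392, 0.1043, 0.1838, 0.2110, 0.1257]

Balance equations π_j = Σ_i π_i·P[i][j]:
  π_0 = 1/3·π_0 + 1/12·π_1 + 1/4·π_2 + 1/4·π_3 + 1/4·π_4 + 1/6·π_5
  π_1 = 1/12·π_0 + 1/4·π_1 + 1/4·π_2 + 1/6·π_3 + 1/12·π_4 + 1/12·π_5
  π_2 = 1/12·π_0 + 1/12·π_1 + 1/12·π_2 + 1/12·π_3 + 1/12·π_4 + 1/4·π_5
  π_3 = 1/6·π_0 + 1/6·π_1 + 1/12·π_2 + 1/4·π_3 + 1/6·π_4 + 1/4·π_5
  π_4 = 1/4·π_0 + 1/6·π_1 + 1/6·π_2 + 1/6·π_3 + 1/3·π_4 + 1/12·π_5
  normalize: π_0 + π_1 + π_2 + π_3 + π_4 + π_5 = 1
Solving the linear system gives exactly π = [4605/19514, 247/1774, 185/1774, 163/887, 2059/9757, 223/1774].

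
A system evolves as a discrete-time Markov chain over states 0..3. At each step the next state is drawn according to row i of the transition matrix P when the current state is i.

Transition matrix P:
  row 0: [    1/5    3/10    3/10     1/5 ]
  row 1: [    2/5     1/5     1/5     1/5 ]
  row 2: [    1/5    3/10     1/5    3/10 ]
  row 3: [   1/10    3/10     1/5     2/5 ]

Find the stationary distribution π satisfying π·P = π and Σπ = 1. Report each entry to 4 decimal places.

Balance equations π_j = Σ_i π_i·P[i][j]:
  π_0 = 1/5·π_0 + 2/5·π_1 + 1/5·π_2 + 1/10·π_3
  π_1 = 3/10·π_0 + 1/5·π_1 + 3/10·π_2 + 3/10·π_3
  π_2 = 3/10·π_0 + 1/5·π_1 + 1/5·π_2 + 1/5·π_3
  normalize: π_0 + π_1 + π_2 + π_3 = 1
Solving the linear system gives exactly π = [222/979, 3/11, 218/979, 272/979].

π = [0.2268, 0.2727, 0.2227, 0.2778]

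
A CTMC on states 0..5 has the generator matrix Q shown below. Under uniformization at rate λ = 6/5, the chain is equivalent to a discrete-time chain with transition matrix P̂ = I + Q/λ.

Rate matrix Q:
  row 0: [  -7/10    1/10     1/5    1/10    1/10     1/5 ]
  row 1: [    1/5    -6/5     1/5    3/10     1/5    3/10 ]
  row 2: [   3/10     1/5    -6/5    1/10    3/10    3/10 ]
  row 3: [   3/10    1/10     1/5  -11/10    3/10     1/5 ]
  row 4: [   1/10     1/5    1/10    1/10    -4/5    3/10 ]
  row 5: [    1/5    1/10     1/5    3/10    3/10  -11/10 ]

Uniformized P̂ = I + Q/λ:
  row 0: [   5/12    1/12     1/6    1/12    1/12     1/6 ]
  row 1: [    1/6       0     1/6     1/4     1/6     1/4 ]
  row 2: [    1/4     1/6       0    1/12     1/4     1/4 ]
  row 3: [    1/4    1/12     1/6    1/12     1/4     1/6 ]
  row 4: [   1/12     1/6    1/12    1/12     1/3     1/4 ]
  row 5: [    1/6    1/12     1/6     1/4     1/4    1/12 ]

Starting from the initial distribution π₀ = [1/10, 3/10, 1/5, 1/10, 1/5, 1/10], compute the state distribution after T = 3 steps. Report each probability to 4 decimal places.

t=0: π = [0.1000, 0.3000, 0.2000, 0.1000, 0.2000, 0.1000]
t=1: π = [0.2000, 0.0917, 0.1167, 0.1500, 0.2250, 0.2167]
t=2: π = [0.2201, 0.1042, 0.1285, 0.1347, 0.2278, 0.1847]
t=3: π = [0.2247, 0.1043, 0.1263, 0.1315, 0.2236, 0.1896]

π = [0.2247, 0.1043, 0.1263, 0.1315, 0.2236, 0.1896]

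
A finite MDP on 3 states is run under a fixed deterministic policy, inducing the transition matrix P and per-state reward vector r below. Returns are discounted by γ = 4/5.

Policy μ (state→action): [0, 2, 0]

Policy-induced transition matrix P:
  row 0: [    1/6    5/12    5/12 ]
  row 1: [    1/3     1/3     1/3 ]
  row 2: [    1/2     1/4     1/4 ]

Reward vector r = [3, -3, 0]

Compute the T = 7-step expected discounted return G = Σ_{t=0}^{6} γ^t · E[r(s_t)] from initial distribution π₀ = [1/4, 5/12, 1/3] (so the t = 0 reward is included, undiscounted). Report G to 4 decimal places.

G = -0.4583

t=0: π = [0.2500, 0.4167, 0.3333], E[r] = -0.5000, γ^t·E[r] = -0.500000, running G = -0.500000
t=1: π = [0.3472, 0.3264, 0.3264], E[r] = 0.0625, γ^t·E[r] = 0.050000, running G = -0.450000
t=2: π = [0.3299, 0.3351, 0.3351], E[r] = -0.0156, γ^t·E[r] = -0.010000, running G = -0.460000
t=3: π = [0.3342, 0.3329, 0.3329], E[r] = 0.0039, γ^t·E[r] = 0.002000, running G = -0.458000
t=4: π = [0.3331, 0.3334, 0.3334], E[r] = -0.0010, γ^t·E[r] = -0.000400, running G = -0.458400
t=5: π = [0.3334, 0.3333, 0.3333], E[r] = 0.0002, γ^t·E[r] = 0.000080, running G = -0.458320
t=6: π = [0.3333, 0.3333, 0.3333], E[r] = -0.0001, γ^t·E[r] = -0.000016, running G = -0.458336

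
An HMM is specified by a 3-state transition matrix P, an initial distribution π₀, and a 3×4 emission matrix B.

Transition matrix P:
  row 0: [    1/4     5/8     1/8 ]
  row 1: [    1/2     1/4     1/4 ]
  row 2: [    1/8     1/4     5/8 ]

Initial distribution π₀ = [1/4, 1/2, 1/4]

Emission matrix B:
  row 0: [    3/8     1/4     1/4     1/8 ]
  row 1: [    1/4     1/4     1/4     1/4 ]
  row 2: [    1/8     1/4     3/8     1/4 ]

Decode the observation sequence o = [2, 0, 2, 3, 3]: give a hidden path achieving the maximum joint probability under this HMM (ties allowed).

t=0: δ = [6.250e-02, 1.250e-01, 9.375e-02]  (obs o_0=2)
t=1: δ = [2.344e-02, 9.766e-03, 7.324e-03]  ψ = [1, 0, 2]  (obs o_1=0)
t=2: δ = [1.465e-03, 3.662e-03, 1.717e-03]  ψ = [0, 0, 2]  (obs o_2=2)
t=3: δ = [2.289e-04, 2.289e-04, 2.682e-04]  ψ = [1, 0, 2]  (obs o_3=3)
t=4: δ = [1.431e-05, 3.576e-05, 4.191e-05]  ψ = [1, 0, 2]  (obs o_4=3)
backtrack: best end state = 2; path = [2, 2, 2, 2, 2]

path = [2, 2, 2, 2, 2]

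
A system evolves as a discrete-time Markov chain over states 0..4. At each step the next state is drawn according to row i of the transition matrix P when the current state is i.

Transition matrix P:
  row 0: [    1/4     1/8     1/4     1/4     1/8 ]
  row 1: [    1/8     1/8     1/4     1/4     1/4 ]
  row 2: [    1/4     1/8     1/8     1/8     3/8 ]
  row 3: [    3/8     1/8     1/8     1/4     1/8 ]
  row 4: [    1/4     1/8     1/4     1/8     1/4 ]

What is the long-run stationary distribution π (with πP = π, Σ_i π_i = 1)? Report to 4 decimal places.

π = [0.2591, 0.1250, 0.2003, 0.1977, 0.2179]

Balance equations π_j = Σ_i π_i·P[i][j]:
  π_0 = 1/4·π_0 + 1/8·π_1 + 1/4·π_2 + 3/8·π_3 + 1/4·π_4
  π_1 = 1/8·π_0 + 1/8·π_1 + 1/8·π_2 + 1/8·π_3 + 1/8·π_4
  π_2 = 1/4·π_0 + 1/4·π_1 + 1/8·π_2 + 1/8·π_3 + 1/4·π_4
  π_3 = 1/4·π_0 + 1/4·π_1 + 1/8·π_2 + 1/4·π_3 + 1/8·π_4
  normalize: π_0 + π_1 + π_2 + π_3 + π_4 = 1
Solving the linear system gives exactly π = [57/220, 1/8, 793/3960, 87/440, 863/3960].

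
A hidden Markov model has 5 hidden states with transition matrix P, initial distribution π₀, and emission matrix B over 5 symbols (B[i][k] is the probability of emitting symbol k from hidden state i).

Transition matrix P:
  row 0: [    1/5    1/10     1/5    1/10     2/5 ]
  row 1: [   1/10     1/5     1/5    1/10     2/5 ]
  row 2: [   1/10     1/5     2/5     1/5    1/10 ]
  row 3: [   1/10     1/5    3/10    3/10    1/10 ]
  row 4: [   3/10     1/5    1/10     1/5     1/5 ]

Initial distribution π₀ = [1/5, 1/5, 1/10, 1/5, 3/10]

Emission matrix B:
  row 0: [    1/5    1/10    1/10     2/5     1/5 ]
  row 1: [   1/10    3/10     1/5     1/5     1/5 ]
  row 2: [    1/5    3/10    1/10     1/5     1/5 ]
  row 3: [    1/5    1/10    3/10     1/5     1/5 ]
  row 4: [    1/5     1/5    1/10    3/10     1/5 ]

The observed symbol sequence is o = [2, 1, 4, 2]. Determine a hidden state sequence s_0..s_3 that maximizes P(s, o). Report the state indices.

t=0: δ = [2.000e-02, 4.000e-02, 1.000e-02, 6.000e-02, 3.000e-02]  (obs o_0=2)
t=1: δ = [9.000e-04, 3.600e-03, 5.400e-03, 1.800e-03, 3.200e-03]  ψ = [4, 3, 3, 3, 1]  (obs o_1=1)
t=2: δ = [1.920e-04, 2.160e-04, 4.320e-04, 2.160e-04, 2.880e-04]  ψ = [4, 2, 2, 2, 1]  (obs o_2=4)
t=3: δ = [8.640e-06, 1.728e-05, 1.728e-05, 2.592e-05, 8.640e-06]  ψ = [4, 2, 2, 2, 1]  (obs o_3=2)
backtrack: best end state = 3; path = [3, 2, 2, 3]

path = [3, 2, 2, 3]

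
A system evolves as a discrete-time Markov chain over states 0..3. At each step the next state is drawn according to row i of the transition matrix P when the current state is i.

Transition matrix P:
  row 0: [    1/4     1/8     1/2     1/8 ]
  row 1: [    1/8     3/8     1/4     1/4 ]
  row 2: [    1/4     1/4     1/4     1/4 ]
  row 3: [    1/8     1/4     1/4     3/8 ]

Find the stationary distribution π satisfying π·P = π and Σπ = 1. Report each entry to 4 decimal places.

Balance equations π_j = Σ_i π_i·P[i][j]:
  π_0 = 1/4·π_0 + 1/8·π_1 + 1/4·π_2 + 1/8·π_3
  π_1 = 1/8·π_0 + 3/8·π_1 + 1/4·π_2 + 1/4·π_3
  π_2 = 1/2·π_0 + 1/4·π_1 + 1/4·π_2 + 1/4·π_3
  normalize: π_0 + π_1 + π_2 + π_3 = 1
Solving the linear system gives exactly π = [5/27, 7/27, 8/27, 7/27].

π = [0.1852, 0.2593, 0.2963, 0.2593]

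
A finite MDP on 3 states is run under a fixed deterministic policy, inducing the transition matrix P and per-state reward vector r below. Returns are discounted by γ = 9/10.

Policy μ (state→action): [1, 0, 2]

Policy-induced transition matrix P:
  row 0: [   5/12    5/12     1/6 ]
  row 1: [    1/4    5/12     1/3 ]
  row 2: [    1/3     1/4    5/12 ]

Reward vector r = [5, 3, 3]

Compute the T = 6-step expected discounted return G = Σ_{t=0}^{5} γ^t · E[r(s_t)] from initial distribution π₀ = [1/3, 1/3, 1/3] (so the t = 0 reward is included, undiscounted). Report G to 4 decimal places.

G = 17.1651

t=0: π = [0.3333, 0.3333, 0.3333], E[r] = 3.6667, γ^t·E[r] = 3.666667, running G = 3.666667
t=1: π = [0.3333, 0.3611, 0.3056], E[r] = 3.6667, γ^t·E[r] = 3.300000, running G = 6.966667
t=2: π = [0.3310, 0.3657, 0.3032], E[r] = 3.6620, γ^t·E[r] = 2.966250, running G = 9.932917
t=3: π = [0.3304, 0.3661, 0.3034], E[r] = 3.6609, γ^t·E[r] = 2.668781, running G = 12.601698
t=4: π = [0.3304, 0.3661, 0.3035], E[r] = 3.6607, γ^t·E[r] = 2.401798, running G = 15.003496
t=5: π = [0.3304, 0.3661, 0.3036], E[r] = 3.6607, γ^t·E[r] = 2.161613, running G = 17.165109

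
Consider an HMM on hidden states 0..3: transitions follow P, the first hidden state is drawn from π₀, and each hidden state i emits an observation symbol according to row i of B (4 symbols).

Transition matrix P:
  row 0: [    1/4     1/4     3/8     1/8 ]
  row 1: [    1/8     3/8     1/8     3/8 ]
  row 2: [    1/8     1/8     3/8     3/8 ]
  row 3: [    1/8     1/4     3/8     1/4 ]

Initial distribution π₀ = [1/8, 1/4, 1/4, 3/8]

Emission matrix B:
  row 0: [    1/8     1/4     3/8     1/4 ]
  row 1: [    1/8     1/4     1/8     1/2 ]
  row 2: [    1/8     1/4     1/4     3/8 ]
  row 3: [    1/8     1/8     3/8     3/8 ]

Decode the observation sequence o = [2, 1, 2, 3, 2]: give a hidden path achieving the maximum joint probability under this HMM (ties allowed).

path = [3, 2, 3, 2, 3]

t=0: δ = [4.688e-02, 3.125e-02, 6.250e-02, 1.406e-01]  (obs o_0=2)
t=1: δ = [4.395e-03, 8.789e-03, 1.318e-02, 4.395e-03]  ψ = [3, 3, 3, 3]  (obs o_1=1)
t=2: δ = [6.180e-04, 4.120e-04, 1.236e-03, 1.854e-03]  ψ = [2, 1, 2, 2]  (obs o_2=2)
t=3: δ = [5.794e-05, 2.317e-04, 2.607e-04, 1.738e-04]  ψ = [3, 3, 3, 2]  (obs o_3=3)
t=4: δ = [1.222e-05, 1.086e-05, 2.444e-05, 3.666e-05]  ψ = [2, 1, 2, 2]  (obs o_4=2)
backtrack: best end state = 3; path = [3, 2, 3, 2, 3]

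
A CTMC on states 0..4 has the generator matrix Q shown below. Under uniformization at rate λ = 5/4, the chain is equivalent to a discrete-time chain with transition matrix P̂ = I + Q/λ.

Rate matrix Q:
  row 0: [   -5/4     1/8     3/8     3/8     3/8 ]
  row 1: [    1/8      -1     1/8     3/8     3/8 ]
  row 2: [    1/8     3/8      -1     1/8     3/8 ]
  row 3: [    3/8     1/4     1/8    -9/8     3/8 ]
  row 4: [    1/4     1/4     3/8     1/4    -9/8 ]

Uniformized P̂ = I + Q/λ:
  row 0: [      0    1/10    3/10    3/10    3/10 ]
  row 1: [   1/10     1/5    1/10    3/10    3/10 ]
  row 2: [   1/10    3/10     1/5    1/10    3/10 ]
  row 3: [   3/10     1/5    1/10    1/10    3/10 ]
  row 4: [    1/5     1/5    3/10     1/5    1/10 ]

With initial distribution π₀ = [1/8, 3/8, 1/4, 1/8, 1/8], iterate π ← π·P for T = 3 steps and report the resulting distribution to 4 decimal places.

t=0: π = [0.1250, 0.3750, 0.2500, 0.1250, 0.1250]
t=1: π = [0.1250, 0.2125, 0.1750, 0.2125, 0.2750]
t=2: π = [0.1575, 0.2050, 0.1975, 0.1950, 0.2450]
t=3: π = [0.1478, 0.2040, 0.2003, 0.1970, 0.2510]

π = [0.1478, 0.2040, 0.2003, 0.1970, 0.2510]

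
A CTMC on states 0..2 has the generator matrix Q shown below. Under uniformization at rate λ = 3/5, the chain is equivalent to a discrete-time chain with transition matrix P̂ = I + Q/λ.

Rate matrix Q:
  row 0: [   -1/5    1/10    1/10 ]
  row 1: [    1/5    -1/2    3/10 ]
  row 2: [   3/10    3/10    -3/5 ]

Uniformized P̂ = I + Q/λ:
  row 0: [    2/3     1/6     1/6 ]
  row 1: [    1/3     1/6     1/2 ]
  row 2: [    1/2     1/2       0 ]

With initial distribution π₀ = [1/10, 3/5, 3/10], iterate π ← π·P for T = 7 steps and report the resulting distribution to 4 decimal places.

π = [0.5525, 0.2366, 0.2109]

t=0: π = [0.1000, 0.6000, 0.3000]
t=1: π = [0.4167, 0.2667, 0.3167]
t=2: π = [0.5250, 0.2722, 0.2028]
t=3: π = [0.5421, 0.2343, 0.2236]
t=4: π = [0.5513, 0.2412, 0.2075]
t=5: π = [0.5517, 0.2358, 0.2125]
t=6: π = [0.5526, 0.2375, 0.2099]
t=7: π = [0.5525, 0.2366, 0.2109]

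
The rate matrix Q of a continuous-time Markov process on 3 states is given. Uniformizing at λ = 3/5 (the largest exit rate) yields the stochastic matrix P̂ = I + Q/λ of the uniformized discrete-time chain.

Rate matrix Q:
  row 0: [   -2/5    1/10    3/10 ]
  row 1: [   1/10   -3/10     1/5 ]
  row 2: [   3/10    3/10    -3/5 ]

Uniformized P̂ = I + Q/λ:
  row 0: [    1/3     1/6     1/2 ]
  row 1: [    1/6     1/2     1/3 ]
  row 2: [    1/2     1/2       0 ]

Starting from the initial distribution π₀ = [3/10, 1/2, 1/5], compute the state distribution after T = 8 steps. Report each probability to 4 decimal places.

t=0: π = [0.3000, 0.5000, 0.2000]
t=1: π = [0.2833, 0.4000, 0.3167]
t=2: π = [0.3194, 0.4056, 0.2750]
t=3: π = [0.3116, 0.3935, 0.2949]
t=4: π = [0.3169, 0.3961, 0.2870]
t=5: π = [0.3151, 0.3944, 0.2905]
t=6: π = [0.3160, 0.3950, 0.2890]
t=7: π = [0.3157, 0.3947, 0.2897]
t=8: π = [0.3158, 0.3948, 0.2894]

π = [0.3158, 0.3948, 0.2894]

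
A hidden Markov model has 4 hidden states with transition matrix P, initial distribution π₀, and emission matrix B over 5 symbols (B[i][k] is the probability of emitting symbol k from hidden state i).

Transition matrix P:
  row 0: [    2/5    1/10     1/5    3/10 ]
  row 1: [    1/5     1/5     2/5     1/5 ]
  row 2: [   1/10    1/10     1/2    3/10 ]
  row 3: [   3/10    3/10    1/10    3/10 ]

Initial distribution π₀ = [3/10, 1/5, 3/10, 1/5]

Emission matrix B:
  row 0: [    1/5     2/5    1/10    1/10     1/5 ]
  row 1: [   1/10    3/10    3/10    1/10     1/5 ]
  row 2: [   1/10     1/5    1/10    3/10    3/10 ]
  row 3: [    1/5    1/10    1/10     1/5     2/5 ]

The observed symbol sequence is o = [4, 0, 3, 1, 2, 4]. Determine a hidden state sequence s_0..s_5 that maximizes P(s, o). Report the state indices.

t=0: δ = [6.000e-02, 4.000e-02, 9.000e-02, 8.000e-02]  (obs o_0=4)
t=1: δ = [4.800e-03, 2.400e-03, 4.500e-03, 5.400e-03]  ψ = [0, 3, 2, 2]  (obs o_1=0)
t=2: δ = [1.920e-04, 1.620e-04, 6.750e-04, 3.240e-04]  ψ = [0, 3, 2, 3]  (obs o_2=3)
t=3: δ = [3.888e-05, 2.916e-05, 6.750e-05, 2.025e-05]  ψ = [3, 3, 2, 2]  (obs o_3=1)
t=4: δ = [1.555e-06, 2.025e-06, 3.375e-06, 2.025e-06]  ψ = [0, 2, 2, 2]  (obs o_4=2)
t=5: δ = [1.244e-07, 1.215e-07, 5.063e-07, 4.050e-07]  ψ = [0, 3, 2, 2]  (obs o_5=4)
backtrack: best end state = 2; path = [2, 2, 2, 2, 2, 2]

path = [2, 2, 2, 2, 2, 2]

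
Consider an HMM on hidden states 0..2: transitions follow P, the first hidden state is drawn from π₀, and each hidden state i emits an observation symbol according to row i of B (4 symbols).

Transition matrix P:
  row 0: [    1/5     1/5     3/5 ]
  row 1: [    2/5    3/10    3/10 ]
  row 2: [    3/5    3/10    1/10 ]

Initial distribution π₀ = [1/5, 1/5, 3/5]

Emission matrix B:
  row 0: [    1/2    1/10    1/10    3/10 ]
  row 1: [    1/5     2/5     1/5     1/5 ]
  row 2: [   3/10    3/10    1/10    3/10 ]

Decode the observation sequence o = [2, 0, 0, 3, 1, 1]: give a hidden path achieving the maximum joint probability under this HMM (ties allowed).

t=0: δ = [2.000e-02, 4.000e-02, 6.000e-02]  (obs o_0=2)
t=1: δ = [1.800e-02, 3.600e-03, 3.600e-03]  ψ = [2, 2, 0]  (obs o_1=0)
t=2: δ = [1.800e-03, 7.200e-04, 3.240e-03]  ψ = [0, 0, 0]  (obs o_2=0)
t=3: δ = [5.832e-04, 1.944e-04, 3.240e-04]  ψ = [2, 2, 0]  (obs o_3=3)
t=4: δ = [1.944e-05, 4.666e-05, 1.050e-04]  ψ = [2, 0, 0]  (obs o_4=1)
t=5: δ = [6.299e-06, 1.260e-05, 4.199e-06]  ψ = [2, 2, 1]  (obs o_5=1)
backtrack: best end state = 1; path = [2, 0, 2, 0, 2, 1]

path = [2, 0, 2, 0, 2, 1]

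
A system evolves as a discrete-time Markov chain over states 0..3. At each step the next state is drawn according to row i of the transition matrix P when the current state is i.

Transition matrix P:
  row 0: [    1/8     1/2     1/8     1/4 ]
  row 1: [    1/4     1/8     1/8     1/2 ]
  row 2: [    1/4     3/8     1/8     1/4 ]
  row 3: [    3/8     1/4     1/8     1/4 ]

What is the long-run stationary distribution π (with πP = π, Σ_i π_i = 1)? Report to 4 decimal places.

π = [0.2582, 0.2935, 0.1250, 0.3234]

Balance equations π_j = Σ_i π_i·P[i][j]:
  π_0 = 1/8·π_0 + 1/4·π_1 + 1/4·π_2 + 3/8·π_3
  π_1 = 1/2·π_0 + 1/8·π_1 + 3/8·π_2 + 1/4·π_3
  π_2 = 1/8·π_0 + 1/8·π_1 + 1/8·π_2 + 1/8·π_3
  normalize: π_0 + π_1 + π_2 + π_3 = 1
Solving the linear system gives exactly π = [95/368, 27/92, 1/8, 119/368].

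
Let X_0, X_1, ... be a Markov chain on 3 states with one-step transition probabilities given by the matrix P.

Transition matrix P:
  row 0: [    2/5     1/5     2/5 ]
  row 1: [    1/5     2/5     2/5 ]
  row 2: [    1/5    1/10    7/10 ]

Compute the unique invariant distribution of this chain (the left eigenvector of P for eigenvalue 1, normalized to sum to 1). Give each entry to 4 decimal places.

Balance equations π_j = Σ_i π_i·P[i][j]:
  π_0 = 2/5·π_0 + 1/5·π_1 + 1/5·π_2
  π_1 = 1/5·π_0 + 2/5·π_1 + 1/10·π_2
  normalize: π_0 + π_1 + π_2 = 1
Solving the linear system gives exactly π = [1/4, 5/28, 4/7].

π = [0.2500, 0.1786, 0.5714]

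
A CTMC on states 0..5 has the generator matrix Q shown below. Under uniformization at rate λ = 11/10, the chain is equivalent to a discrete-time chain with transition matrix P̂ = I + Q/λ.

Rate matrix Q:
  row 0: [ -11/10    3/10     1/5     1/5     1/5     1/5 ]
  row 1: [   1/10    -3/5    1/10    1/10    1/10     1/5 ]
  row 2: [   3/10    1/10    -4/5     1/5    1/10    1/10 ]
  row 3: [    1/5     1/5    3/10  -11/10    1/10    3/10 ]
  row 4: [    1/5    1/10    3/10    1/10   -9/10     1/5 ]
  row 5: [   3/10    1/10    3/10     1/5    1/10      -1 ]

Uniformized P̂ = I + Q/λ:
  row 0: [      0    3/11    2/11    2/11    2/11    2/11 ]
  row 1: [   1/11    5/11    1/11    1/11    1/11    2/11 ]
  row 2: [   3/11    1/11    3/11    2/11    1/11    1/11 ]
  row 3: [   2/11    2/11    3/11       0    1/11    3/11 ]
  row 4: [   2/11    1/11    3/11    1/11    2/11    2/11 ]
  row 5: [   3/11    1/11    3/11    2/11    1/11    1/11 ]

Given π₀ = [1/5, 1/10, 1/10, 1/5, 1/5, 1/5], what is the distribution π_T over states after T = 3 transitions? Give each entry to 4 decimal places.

t=0: π = [0.2000, 0.1000, 0.1000, 0.2000, 0.2000, 0.2000]
t=1: π = [0.1636, 0.1818, 0.2364, 0.1182, 0.1273, 0.1727]
t=2: π = [0.1727, 0.1975, 0.2248, 0.1322, 0.1174, 0.1554]
t=3: π = [0.1670, 0.2062, 0.2211, 0.1292, 0.1173, 0.1593]

π = [0.1670, 0.2062, 0.2211, 0.1292, 0.1173, 0.1593]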